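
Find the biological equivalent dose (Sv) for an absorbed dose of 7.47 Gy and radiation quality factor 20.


H = D * Q
H = 7.47 * 20
H = 149.40 Sv

149.40


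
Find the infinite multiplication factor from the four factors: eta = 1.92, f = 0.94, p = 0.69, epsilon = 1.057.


k_inf = eta * f * p * epsilon
k_inf = 1.92 * 0.94 * 0.69 * 1.057
k_inf = 1.3163

1.3163


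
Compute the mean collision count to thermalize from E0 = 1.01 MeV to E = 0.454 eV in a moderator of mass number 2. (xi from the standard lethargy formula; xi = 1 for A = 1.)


xi = 1 + (A-1)^2/(2A)*ln((A-1)/(A+1)) = 0.7253469 (for A = 2)
n = ln(E0/E) / xi
n = ln(1.01e6 / 0.454) / 0.7253469
n = ln(2.224670e+06) / 0.7253469 = 20.149

20.149


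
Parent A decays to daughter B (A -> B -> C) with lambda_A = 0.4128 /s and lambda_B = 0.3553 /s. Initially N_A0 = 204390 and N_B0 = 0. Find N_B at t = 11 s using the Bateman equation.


N_B(t) = lambda_A * N_A0 / (lambda_B - lambda_A) * [exp(-lambda_A*t) - exp(-lambda_B*t)]
exp(-0.4128*11) = 0.01066487; exp(-0.3553*11) = 0.02007460
N_B = 0.4128 * 204390 / (0.3553 - 0.4128) * (0.01066487 - 0.02007460)
N_B = 13807

13807


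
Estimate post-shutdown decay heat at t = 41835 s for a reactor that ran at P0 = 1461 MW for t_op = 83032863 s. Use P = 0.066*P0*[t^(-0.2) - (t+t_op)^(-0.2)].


P/P0 = 0.066 * [t^(-0.2) - (t + t_op)^(-0.2)]
P/P0 = 0.066 * [41835^(-0.2) - (41835 + 83032863)^(-0.2)]
P/P0 = 0.066 * [0.1190398 - 0.02606791] = 0.006136145
P = 1461 * 0.006136145 = 8.9649 MW

8.9649


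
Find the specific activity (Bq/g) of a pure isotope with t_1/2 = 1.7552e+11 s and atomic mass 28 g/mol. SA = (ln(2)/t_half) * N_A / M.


lambda = ln(2) / t_half = ln(2) / 1.7552e+11 = 3.949107e-12 /s
SA = lambda * N_A / M
SA = 3.949107e-12 * 6.022e23 / 28
SA = 8.4934e+10 Bq/g

8.4934e+10


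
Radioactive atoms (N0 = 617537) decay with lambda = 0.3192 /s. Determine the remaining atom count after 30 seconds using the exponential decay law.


N = N0 * exp(-lambda * t)
N = 617537 * exp(-0.3192 * 30)
N = 42.841

42.841


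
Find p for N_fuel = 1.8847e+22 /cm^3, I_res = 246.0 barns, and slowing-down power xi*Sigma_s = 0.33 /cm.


p = exp(-N * I * 1e-24 / (xi*Sigma_s))
p = exp(-1.8847e+22 * 246.0 * 1e-24 / 0.33)
p = 7.9131e-07

7.9131e-07


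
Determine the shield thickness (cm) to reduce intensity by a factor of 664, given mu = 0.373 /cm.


x = ln(factor) / mu
x = ln(664) / 0.373
x = 17.422 cm

17.422


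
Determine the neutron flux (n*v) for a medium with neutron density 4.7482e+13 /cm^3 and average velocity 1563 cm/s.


phi = n * v
phi = 4.7482e+13 * 1563
phi = 7.4214e+16 /cm^2/s

7.4214e+16


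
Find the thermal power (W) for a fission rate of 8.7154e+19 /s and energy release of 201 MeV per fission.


P = fission_rate * E_MeV * 1.602e-13
P = 8.7154e+19 * 201 * 1.602e-13
P = 2.8064e+09 W

2.8064e+09


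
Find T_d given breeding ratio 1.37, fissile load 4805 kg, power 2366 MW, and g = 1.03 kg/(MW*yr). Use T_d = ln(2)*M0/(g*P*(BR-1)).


Breeding gain G = BR - 1 = 1.37 - 1 = 0.37
Fissile production rate = g * P * G = 1.03 * 2366 * 0.37 = 901.6826 kg/yr
T_d = ln(2) * M0 / (g * P * G)
T_d = ln(2) * 4805 / 901.6826 = 3.6937 yr

3.6937


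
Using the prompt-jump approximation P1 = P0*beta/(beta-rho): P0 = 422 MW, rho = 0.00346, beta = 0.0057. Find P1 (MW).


P1/P0 = beta / (beta - rho)
P1/P0 = 0.0057 / (0.0057 - 0.00346) = 2.544643
P1 = 422 * 2.544643 = 1073.8 MW

1073.8


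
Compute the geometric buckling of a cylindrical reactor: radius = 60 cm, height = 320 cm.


B^2 = (2.405/R)^2 + (pi/H)^2
B^2 = (2.405/60)^2 + (pi/320)^2
B^2 = 0.0017031 /cm^2

0.0017031


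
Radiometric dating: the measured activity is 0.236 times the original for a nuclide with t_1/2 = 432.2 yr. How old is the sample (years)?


lambda = ln(2) / t_half = ln(2) / 432.2 = 0.001603765 /yr
t = -ln(A/A0) / lambda
t = -ln(0.236) / 0.001603765
t = 900.33 yr

900.33


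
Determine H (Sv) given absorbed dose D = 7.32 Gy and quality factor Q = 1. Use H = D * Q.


H = D * Q
H = 7.32 * 1
H = 7.3200 Sv

7.3200


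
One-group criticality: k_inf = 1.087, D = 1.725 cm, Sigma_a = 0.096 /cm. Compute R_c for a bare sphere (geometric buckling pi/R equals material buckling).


L^2 = D / Sigma_a = 1.725 / 0.096 = 17.96875 cm^2
B_m^2 = (k_inf - 1) / L^2 = (1.087 - 1) / 17.96875 = 0.004841739 /cm^2
For a bare sphere: B_g = pi/R, so R_c = pi / sqrt(B_m^2)
R_c = pi / sqrt(0.004841739) = 45.149 cm

45.149


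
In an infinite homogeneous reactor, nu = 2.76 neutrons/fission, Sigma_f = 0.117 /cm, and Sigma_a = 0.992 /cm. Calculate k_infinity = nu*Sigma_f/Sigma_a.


k_inf = nu * Sigma_f / Sigma_a
k_inf = 2.76 * 0.117 / 0.992
k_inf = 0.32552

0.32552


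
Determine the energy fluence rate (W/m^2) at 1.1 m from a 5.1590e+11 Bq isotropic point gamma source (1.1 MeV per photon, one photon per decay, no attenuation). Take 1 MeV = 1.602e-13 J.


psi = A * E * 1.602e-13 / (4*pi*r^2)
psi = 5.1590e+11 * 1.1 * 1.602e-13 / (4*pi*1.1^2)
psi = 0.0059790 W/m^2

0.0059790


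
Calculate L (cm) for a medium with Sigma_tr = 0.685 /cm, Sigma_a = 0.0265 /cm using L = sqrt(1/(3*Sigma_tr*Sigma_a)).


D = 1 / (3 * Sigma_tr) = 1 / (3 * 0.685) = 0.4866180 cm
L = sqrt(D / Sigma_a)
L = sqrt(0.4866180 / 0.0265)
L = 4.2852 cm

4.2852


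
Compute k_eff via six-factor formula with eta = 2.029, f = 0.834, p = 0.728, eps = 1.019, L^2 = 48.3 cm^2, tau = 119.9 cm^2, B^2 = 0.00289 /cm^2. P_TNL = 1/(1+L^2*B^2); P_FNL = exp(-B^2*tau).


k_inf = eta*f*p*eps = 2.029*0.834*0.728*1.019 = 1.255318
P_TNL = 1/(1 + L^2*B^2) = 1/(1 + 48.3*0.00289) = 0.8775109
P_FNL = exp(-B^2*tau) = exp(-0.00289*119.9) = 0.7071510
k_eff = k_inf * P_TNL * P_FNL = 1.255318 * 0.8775109 * 0.7071510
k_eff = 0.77897

0.77897


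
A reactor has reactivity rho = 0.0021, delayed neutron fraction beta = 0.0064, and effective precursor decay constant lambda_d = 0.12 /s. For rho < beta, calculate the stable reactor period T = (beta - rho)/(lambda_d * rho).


T = (beta - rho) / (lambda_d * rho)
T = (0.0064 - 0.0021) / (0.12 * 0.0021)
T = 17.063 s

17.063


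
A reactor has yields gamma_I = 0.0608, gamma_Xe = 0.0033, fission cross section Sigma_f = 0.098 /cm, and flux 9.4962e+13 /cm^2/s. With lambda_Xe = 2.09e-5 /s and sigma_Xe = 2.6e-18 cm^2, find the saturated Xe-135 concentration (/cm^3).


Xe_eq = (gamma_I + gamma_Xe) * Sigma_f * phi / (lambda_Xe + sigma_Xe * phi)
Numerator = (0.0608 + 0.0033) * 0.098 * 9.4962e+13 = 5.965323e+11
Denominator = 2.09e-5 + 2.6e-18 * 9.4962e+13 = 2.678012e-04
Xe_eq = 5.965323e+11 / 2.678012e-04 = 2.2275e+15 /cm^3

2.2275e+15


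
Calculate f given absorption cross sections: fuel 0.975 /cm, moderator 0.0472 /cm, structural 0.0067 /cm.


f = Sigma_a_fuel / (Sigma_a_fuel + Sigma_a_mod + Sigma_a_other)
f = 0.975 / (0.975 + 0.0472 + 0.0067)
f = 0.94761

0.94761


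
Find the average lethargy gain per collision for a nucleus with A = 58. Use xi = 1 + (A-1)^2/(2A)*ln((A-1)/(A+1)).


xi = 1 + (A-1)^2/(2A) * ln((A-1)/(A+1))
xi = 1 + (58-1)^2/(2*58) * ln((58-1)/(58 +1))
xi = 0.034090

0.034090


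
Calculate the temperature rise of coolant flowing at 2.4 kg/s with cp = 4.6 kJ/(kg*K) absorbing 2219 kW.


dT = Q / (m_dot * cp)
dT = 2219 / (2.4 * 4.6)
dT = 201.00 C

201.00


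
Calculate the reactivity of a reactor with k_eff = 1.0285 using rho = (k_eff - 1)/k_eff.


rho = (k_eff - 1) / k_eff
rho = (1.0285 - 1) / 1.0285
rho = 0.027710

0.027710


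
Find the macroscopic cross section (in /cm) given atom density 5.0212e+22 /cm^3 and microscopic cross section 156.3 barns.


Sigma = N * sigma_barns * 1e-24
Sigma = 5.0212e+22 * 156.3 * 1e-24
Sigma = 7.8481 /cm

7.8481


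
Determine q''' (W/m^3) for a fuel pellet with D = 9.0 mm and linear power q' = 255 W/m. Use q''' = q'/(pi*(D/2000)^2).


r = D / 2 / 1000 = 9.0 / 2 / 1000 = 0.0045 m
q''' = q' / (pi * r^2)
q''' = 255 / (pi * 0.0045^2)
q''' = 4.0083e+06 W/m^3

4.0083e+06


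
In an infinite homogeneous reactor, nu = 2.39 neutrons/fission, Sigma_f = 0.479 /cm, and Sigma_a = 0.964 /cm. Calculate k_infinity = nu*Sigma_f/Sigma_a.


k_inf = nu * Sigma_f / Sigma_a
k_inf = 2.39 * 0.479 / 0.964
k_inf = 1.1876

1.1876


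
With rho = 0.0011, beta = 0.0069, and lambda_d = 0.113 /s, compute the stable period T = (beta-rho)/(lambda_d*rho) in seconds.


T = (beta - rho) / (lambda_d * rho)
T = (0.0069 - 0.0011) / (0.113 * 0.0011)
T = 46.661 s

46.661


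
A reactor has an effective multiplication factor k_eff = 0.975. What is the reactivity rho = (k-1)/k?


rho = (k_eff - 1) / k_eff
rho = (0.975 - 1) / 0.975
rho = -0.025641

-0.025641


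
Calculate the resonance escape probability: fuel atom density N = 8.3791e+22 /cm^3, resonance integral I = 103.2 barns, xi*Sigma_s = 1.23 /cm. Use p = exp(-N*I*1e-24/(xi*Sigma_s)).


p = exp(-N * I * 1e-24 / (xi*Sigma_s))
p = exp(-8.3791e+22 * 103.2 * 1e-24 / 1.23)
p = 8.8469e-04

8.8469e-04


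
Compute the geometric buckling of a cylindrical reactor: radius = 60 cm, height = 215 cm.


B^2 = (2.405/R)^2 + (pi/H)^2
B^2 = (2.405/60)^2 + (pi/215)^2
B^2 = 0.0018202 /cm^2

0.0018202


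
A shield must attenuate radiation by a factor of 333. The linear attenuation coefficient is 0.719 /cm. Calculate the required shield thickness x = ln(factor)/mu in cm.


x = ln(factor) / mu
x = ln(333) / 0.719
x = 8.0781 cm

8.0781


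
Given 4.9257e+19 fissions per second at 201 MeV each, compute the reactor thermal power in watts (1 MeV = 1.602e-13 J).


P = fission_rate * E_MeV * 1.602e-13
P = 4.9257e+19 * 201 * 1.602e-13
P = 1.5861e+09 W

1.5861e+09


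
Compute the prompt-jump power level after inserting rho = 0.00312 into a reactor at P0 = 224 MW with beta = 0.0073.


P1/P0 = beta / (beta - rho)
P1/P0 = 0.0073 / (0.0073 - 0.00312) = 1.746411
P1 = 224 * 1.746411 = 391.20 MW

391.20


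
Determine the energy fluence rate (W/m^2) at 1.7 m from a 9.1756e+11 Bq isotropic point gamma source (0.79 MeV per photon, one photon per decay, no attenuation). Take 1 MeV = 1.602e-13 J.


psi = A * E * 1.602e-13 / (4*pi*r^2)
psi = 9.1756e+11 * 0.79 * 1.602e-13 / (4*pi*1.7^2)
psi = 0.0031975 W/m^2

0.0031975


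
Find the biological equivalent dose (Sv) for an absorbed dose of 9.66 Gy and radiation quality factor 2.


H = D * Q
H = 9.66 * 2
H = 19.320 Sv

19.320


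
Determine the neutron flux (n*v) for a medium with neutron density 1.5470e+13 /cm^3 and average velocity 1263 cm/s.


phi = n * v
phi = 1.5470e+13 * 1263
phi = 1.9539e+16 /cm^2/s

1.9539e+16


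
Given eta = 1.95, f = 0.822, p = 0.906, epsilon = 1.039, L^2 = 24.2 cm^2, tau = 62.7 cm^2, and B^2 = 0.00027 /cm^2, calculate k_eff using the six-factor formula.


k_inf = eta*f*p*eps = 1.95*0.822*0.906*1.039 = 1.508864
P_TNL = 1/(1 + L^2*B^2) = 1/(1 + 24.2*0.00027) = 0.9935084
P_FNL = exp(-B^2*tau) = exp(-0.00027*62.7) = 0.9832135
k_eff = k_inf * P_TNL * P_FNL = 1.508864 * 0.9935084 * 0.9832135
k_eff = 1.4739

1.4739


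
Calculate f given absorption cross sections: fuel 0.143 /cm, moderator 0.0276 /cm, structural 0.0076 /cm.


f = Sigma_a_fuel / (Sigma_a_fuel + Sigma_a_mod + Sigma_a_other)
f = 0.143 / (0.143 + 0.0276 + 0.0076)
f = 0.80247

0.80247


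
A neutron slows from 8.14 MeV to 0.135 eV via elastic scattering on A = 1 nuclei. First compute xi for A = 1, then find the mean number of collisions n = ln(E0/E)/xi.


xi = 1 + (A-1)^2/(2A)*ln((A-1)/(A+1)) = 1 (for A = 1)
n = ln(E0/E) / xi
n = ln(8.14e6 / 0.135) / 1
n = ln(6.029630e+07) / 1 = 17.915

17.915


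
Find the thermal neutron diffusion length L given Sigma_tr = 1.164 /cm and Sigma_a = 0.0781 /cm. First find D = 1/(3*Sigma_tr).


D = 1 / (3 * Sigma_tr) = 1 / (3 * 1.164) = 0.2863688 cm
L = sqrt(D / Sigma_a)
L = sqrt(0.2863688 / 0.0781)
L = 1.9149 cm

1.9149


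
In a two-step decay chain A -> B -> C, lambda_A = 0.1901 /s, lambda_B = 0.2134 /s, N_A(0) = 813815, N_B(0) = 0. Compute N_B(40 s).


N_B(t) = lambda_A * N_A0 / (lambda_B - lambda_A) * [exp(-lambda_A*t) - exp(-lambda_B*t)]
exp(-0.1901*40) = 4.984536e-04; exp(-0.2134*40) = 1.962738e-04
N_B = 0.1901 * 813815 / (0.2134 - 0.1901) * (4.984536e-04 - 1.962738e-04)
N_B = 2006.4

2006.4


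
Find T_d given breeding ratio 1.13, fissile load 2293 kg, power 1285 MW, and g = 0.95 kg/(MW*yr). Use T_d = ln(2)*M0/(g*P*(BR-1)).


Breeding gain G = BR - 1 = 1.13 - 1 = 0.13
Fissile production rate = g * P * G = 0.95 * 1285 * 0.13 = 158.6975 kg/yr
T_d = ln(2) * M0 / (g * P * G)
T_d = ln(2) * 2293 / 158.6975 = 10.015 yr

10.015


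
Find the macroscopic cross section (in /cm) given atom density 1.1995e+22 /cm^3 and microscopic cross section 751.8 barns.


Sigma = N * sigma_barns * 1e-24
Sigma = 1.1995e+22 * 751.8 * 1e-24
Sigma = 9.0178 /cm

9.0178


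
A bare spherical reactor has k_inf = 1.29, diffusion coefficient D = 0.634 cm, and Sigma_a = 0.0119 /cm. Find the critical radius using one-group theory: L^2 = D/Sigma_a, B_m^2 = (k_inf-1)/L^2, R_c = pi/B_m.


L^2 = D / Sigma_a = 0.634 / 0.0119 = 53.27731 cm^2
B_m^2 = (k_inf - 1) / L^2 = (1.29 - 1) / 53.27731 = 0.005443218 /cm^2
For a bare sphere: B_g = pi/R, so R_c = pi / sqrt(B_m^2)
R_c = pi / sqrt(0.005443218) = 42.582 cm

42.582


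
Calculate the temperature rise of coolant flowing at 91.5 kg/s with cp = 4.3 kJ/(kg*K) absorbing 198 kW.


dT = Q / (m_dot * cp)
dT = 198 / (91.5 * 4.3)
dT = 0.50324 C

0.50324


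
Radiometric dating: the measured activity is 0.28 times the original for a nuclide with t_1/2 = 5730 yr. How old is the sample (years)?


lambda = ln(2) / t_half = ln(2) / 5730 = 1.209681e-04 /yr
t = -ln(A/A0) / lambda
t = -ln(0.28) / 1.209681e-04
t = 10523 yr

10523


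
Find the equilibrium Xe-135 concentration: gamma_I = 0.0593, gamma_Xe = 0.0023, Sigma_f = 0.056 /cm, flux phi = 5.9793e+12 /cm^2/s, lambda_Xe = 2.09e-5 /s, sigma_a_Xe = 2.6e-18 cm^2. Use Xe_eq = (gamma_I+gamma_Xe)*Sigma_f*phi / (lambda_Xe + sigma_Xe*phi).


Xe_eq = (gamma_I + gamma_Xe) * Sigma_f * phi / (lambda_Xe + sigma_Xe * phi)
Numerator = (0.0593 + 0.0023) * 0.056 * 5.9793e+12 = 2.062619e+10
Denominator = 2.09e-5 + 2.6e-18 * 5.9793e+12 = 3.644618e-05
Xe_eq = 2.062619e+10 / 3.644618e-05 = 5.6594e+14 /cm^3

5.6594e+14


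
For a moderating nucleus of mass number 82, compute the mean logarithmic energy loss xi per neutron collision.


xi = 1 + (A-1)^2/(2A) * ln((A-1)/(A+1))
xi = 1 + (82-1)^2/(2*82) * ln((82-1)/(82 +1))
xi = 0.024193

0.024193


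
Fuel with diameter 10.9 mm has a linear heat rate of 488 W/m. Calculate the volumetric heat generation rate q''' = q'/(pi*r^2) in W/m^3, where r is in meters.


r = D / 2 / 1000 = 10.9 / 2 / 1000 = 0.00545 m
q''' = q' / (pi * r^2)
q''' = 488 / (pi * 0.00545^2)
q''' = 5.2297e+06 W/m^3

5.2297e+06


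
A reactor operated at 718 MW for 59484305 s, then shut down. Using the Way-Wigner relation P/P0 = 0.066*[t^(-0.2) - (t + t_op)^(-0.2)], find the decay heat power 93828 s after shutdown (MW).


P/P0 = 0.066 * [t^(-0.2) - (t + t_op)^(-0.2)]
P/P0 = 0.066 * [93828^(-0.2) - (93828 + 59484305)^(-0.2)]
P/P0 = 0.066 * [0.1012823 - 0.02786010] = 0.004845865
P = 718 * 0.004845865 = 3.4793 MW

3.4793


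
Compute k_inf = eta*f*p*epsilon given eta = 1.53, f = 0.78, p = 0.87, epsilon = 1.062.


k_inf = eta * f * p * epsilon
k_inf = 1.53 * 0.78 * 0.87 * 1.062
k_inf = 1.1026

1.1026


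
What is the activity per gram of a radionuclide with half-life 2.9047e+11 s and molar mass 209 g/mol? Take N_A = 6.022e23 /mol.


lambda = ln(2) / t_half = ln(2) / 2.9047e+11 = 2.386295e-12 /s
SA = lambda * N_A / M
SA = 2.386295e-12 * 6.022e23 / 209
SA = 6.8757e+09 Bq/g

6.8757e+09


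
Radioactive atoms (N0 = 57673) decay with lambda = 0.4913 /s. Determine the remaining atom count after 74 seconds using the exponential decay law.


N = N0 * exp(-lambda * t)
N = 57673 * exp(-0.4913 * 74)
N = 9.3686e-12

9.3686e-12


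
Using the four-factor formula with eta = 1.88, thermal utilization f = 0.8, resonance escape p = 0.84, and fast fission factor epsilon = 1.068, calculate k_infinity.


k_inf = eta * f * p * epsilon
k_inf = 1.88 * 0.8 * 0.84 * 1.068
k_inf = 1.3493

1.3493


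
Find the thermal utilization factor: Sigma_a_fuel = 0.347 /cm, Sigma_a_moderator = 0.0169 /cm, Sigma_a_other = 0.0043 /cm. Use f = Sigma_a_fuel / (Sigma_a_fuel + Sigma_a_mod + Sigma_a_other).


f = Sigma_a_fuel / (Sigma_a_fuel + Sigma_a_mod + Sigma_a_other)
f = 0.347 / (0.347 + 0.0169 + 0.0043)
f = 0.94242

0.94242


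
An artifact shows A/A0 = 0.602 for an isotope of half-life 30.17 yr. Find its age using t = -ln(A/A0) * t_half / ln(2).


lambda = ln(2) / t_half = ln(2) / 30.17 = 0.02297472 /yr
t = -ln(A/A0) / lambda
t = -ln(0.602) / 0.02297472
t = 22.089 yr

22.089


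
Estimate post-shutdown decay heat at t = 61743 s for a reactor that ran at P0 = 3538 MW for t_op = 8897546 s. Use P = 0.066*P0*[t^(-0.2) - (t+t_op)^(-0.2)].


P/P0 = 0.066 * [t^(-0.2) - (t + t_op)^(-0.2)]
P/P0 = 0.066 * [61743^(-0.2) - (61743 + 8897546)^(-0.2)]
P/P0 = 0.066 * [0.1101241 - 0.04069540] = 0.004582294
P = 3538 * 0.004582294 = 16.212 MW

16.212


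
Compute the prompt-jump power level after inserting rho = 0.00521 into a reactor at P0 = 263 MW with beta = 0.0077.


P1/P0 = beta / (beta - rho)
P1/P0 = 0.0077 / (0.0077 - 0.00521) = 3.092369
P1 = 263 * 3.092369 = 813.29 MW

813.29


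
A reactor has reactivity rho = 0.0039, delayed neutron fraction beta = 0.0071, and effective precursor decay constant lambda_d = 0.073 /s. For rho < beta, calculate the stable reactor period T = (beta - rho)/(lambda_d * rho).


T = (beta - rho) / (lambda_d * rho)
T = (0.0071 - 0.0039) / (0.073 * 0.0039)
T = 11.240 s

11.240


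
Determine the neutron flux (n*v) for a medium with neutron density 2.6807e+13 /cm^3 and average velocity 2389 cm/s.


phi = n * v
phi = 2.6807e+13 * 2389
phi = 6.4042e+16 /cm^2/s

6.4042e+16


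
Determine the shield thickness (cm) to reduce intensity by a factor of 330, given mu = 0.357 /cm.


x = ln(factor) / mu
x = ln(330) / 0.357
x = 16.244 cm

16.244


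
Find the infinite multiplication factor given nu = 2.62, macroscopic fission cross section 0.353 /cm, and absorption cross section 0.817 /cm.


k_inf = nu * Sigma_f / Sigma_a
k_inf = 2.62 * 0.353 / 0.817
k_inf = 1.1320

1.1320


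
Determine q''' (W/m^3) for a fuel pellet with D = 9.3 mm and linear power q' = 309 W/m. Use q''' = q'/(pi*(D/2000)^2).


r = D / 2 / 1000 = 9.3 / 2 / 1000 = 0.00465 m
q''' = q' / (pi * r^2)
q''' = 309 / (pi * 0.00465^2)
q''' = 4.5489e+06 W/m^3

4.5489e+06


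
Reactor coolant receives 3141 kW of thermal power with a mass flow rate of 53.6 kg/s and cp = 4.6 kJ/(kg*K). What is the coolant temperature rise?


dT = Q / (m_dot * cp)
dT = 3141 / (53.6 * 4.6)
dT = 12.739 C

12.739


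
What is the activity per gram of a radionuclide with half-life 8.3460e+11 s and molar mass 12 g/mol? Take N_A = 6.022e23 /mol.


lambda = ln(2) / t_half = ln(2) / 8.3460e+11 = 8.305142e-13 /s
SA = lambda * N_A / M
SA = 8.305142e-13 * 6.022e23 / 12
SA = 4.1678e+10 Bq/g

4.1678e+10


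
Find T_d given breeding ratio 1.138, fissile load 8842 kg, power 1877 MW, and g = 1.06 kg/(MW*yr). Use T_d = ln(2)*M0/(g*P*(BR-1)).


Breeding gain G = BR - 1 = 1.138 - 1 = 0.138
Fissile production rate = g * P * G = 1.06 * 1877 * 0.138 = 274.56756 kg/yr
T_d = ln(2) * M0 / (g * P * G)
T_d = ln(2) * 8842 / 274.56756 = 22.322 yr

22.322


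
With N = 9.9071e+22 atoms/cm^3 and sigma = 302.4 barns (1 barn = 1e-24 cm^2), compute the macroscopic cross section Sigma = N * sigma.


Sigma = N * sigma_barns * 1e-24
Sigma = 9.9071e+22 * 302.4 * 1e-24
Sigma = 29.959 /cm

29.959


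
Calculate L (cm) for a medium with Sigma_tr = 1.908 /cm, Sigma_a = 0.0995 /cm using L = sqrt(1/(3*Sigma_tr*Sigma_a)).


D = 1 / (3 * Sigma_tr) = 1 / (3 * 1.908) = 0.1747030 cm
L = sqrt(D / Sigma_a)
L = sqrt(0.1747030 / 0.0995)
L = 1.3251 cm

1.3251


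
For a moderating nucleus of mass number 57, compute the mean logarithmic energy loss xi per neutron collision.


xi = 1 + (A-1)^2/(2A) * ln((A-1)/(A+1))
xi = 1 + (57-1)^2/(2*57) * ln((57-1)/(57 +1))
xi = 0.034681

0.034681


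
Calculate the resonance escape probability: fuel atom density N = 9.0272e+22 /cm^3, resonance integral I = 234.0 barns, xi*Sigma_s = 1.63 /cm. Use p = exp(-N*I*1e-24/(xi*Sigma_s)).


p = exp(-N * I * 1e-24 / (xi*Sigma_s))
p = exp(-9.0272e+22 * 234.0 * 1e-24 / 1.63)
p = 2.3542e-06

2.3542e-06


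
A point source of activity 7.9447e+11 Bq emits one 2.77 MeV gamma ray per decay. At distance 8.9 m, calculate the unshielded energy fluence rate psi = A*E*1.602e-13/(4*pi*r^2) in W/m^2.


psi = A * E * 1.602e-13 / (4*pi*r^2)
psi = 7.9447e+11 * 2.77 * 1.602e-13 / (4*pi*8.9^2)
psi = 3.5418e-04 W/m^2

3.5418e-04


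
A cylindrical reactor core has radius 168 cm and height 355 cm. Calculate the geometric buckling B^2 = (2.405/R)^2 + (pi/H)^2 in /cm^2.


B^2 = (2.405/R)^2 + (pi/H)^2
B^2 = (2.405/168)^2 + (pi/355)^2
B^2 = 2.8325e-04 /cm^2

2.8325e-04


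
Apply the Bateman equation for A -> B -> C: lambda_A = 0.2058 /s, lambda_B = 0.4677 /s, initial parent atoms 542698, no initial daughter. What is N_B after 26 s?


N_B(t) = lambda_A * N_A0 / (lambda_B - lambda_A) * [exp(-lambda_A*t) - exp(-lambda_B*t)]
exp(-0.2058*26) = 0.004744354; exp(-0.4677*26) = 5.234705e-06
N_B = 0.2058 * 542698 / (0.4677 - 0.2058) * (0.004744354 - 5.234705e-06)
N_B = 2021.0

2021.0


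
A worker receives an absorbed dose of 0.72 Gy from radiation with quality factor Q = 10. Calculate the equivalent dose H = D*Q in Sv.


H = D * Q
H = 0.72 * 10
H = 7.2000 Sv

7.2000


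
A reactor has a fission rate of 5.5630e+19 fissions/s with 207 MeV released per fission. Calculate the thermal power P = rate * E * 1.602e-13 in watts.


P = fission_rate * E_MeV * 1.602e-13
P = 5.5630e+19 * 207 * 1.602e-13
P = 1.8448e+09 W

1.8448e+09


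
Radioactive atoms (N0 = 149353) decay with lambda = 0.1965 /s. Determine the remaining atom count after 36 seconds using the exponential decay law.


N = N0 * exp(-lambda * t)
N = 149353 * exp(-0.1965 * 36)
N = 126.48

126.48


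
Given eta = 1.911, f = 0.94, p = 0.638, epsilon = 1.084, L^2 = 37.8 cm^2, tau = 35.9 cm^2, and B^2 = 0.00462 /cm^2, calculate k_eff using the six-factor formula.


k_inf = eta*f*p*eps = 1.911*0.94*0.638*1.084 = 1.242334
P_TNL = 1/(1 + L^2*B^2) = 1/(1 + 37.8*0.00462) = 0.8513276
P_FNL = exp(-B^2*tau) = exp(-0.00462*35.9) = 0.8471665
k_eff = k_inf * P_TNL * P_FNL = 1.242334 * 0.8513276 * 0.8471665
k_eff = 0.89599

0.89599


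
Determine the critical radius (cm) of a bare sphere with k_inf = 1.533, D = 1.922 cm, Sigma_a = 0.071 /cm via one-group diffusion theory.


L^2 = D / Sigma_a = 1.922 / 0.071 = 27.07042 cm^2
B_m^2 = (k_inf - 1) / L^2 = (1.533 - 1) / 27.07042 = 0.01968939 /cm^2
For a bare sphere: B_g = pi/R, so R_c = pi / sqrt(B_m^2)
R_c = pi / sqrt(0.01968939) = 22.389 cm

22.389


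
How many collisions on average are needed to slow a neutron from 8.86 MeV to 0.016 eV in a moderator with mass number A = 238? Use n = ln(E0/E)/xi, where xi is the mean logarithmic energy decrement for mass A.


xi = 1 + (A-1)^2/(2A)*ln((A-1)/(A+1)) = 0.008379872 (for A = 238)
n = ln(E0/E) / xi
n = ln(8.86e6 / 0.016) / 0.008379872
n = ln(5.537500e+08) / 0.008379872 = 2402.5

2402.5


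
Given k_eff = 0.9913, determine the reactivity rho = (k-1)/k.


rho = (k_eff - 1) / k_eff
rho = (0.9913 - 1) / 0.9913
rho = -0.0087764

-0.0087764


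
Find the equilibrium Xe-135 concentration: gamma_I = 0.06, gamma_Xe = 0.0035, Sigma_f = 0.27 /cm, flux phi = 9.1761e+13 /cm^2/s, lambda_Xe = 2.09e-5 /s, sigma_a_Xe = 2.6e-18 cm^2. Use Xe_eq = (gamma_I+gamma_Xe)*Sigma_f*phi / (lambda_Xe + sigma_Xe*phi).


Xe_eq = (gamma_I + gamma_Xe) * Sigma_f * phi / (lambda_Xe + sigma_Xe * phi)
Numerator = (0.06 + 0.0035) * 0.27 * 9.1761e+13 = 1.573242e+12
Denominator = 2.09e-5 + 2.6e-18 * 9.1761e+13 = 2.594786e-04
Xe_eq = 1.573242e+12 / 2.594786e-04 = 6.0631e+15 /cm^3

6.0631e+15


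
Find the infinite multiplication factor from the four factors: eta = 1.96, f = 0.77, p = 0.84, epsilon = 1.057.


k_inf = eta * f * p * epsilon
k_inf = 1.96 * 0.77 * 0.84 * 1.057
k_inf = 1.3400

1.3400


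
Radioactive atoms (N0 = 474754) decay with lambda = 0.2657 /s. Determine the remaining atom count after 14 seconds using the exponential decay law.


N = N0 * exp(-lambda * t)
N = 474754 * exp(-0.2657 * 14)
N = 11507

11507


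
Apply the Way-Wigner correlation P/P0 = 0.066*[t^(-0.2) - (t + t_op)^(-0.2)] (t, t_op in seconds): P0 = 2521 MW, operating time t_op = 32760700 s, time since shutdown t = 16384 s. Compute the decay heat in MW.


P/P0 = 0.066 * [t^(-0.2) - (t + t_op)^(-0.2)]
P/P0 = 0.066 * [16384^(-0.2) - (16384 + 32760700)^(-0.2)]
P/P0 = 0.066 * [0.1435873 - 0.03139684] = 0.007404570
P = 2521 * 0.007404570 = 18.667 MW

18.667


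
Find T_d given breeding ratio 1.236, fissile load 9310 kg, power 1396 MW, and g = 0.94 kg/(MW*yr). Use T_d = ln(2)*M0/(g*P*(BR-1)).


Breeding gain G = BR - 1 = 1.236 - 1 = 0.236
Fissile production rate = g * P * G = 0.94 * 1396 * 0.236 = 309.68864 kg/yr
T_d = ln(2) * M0 / (g * P * G)
T_d = ln(2) * 9310 / 309.68864 = 20.838 yr

20.838


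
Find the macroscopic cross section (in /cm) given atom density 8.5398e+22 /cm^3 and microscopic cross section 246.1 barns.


Sigma = N * sigma_barns * 1e-24
Sigma = 8.5398e+22 * 246.1 * 1e-24
Sigma = 21.016 /cm

21.016


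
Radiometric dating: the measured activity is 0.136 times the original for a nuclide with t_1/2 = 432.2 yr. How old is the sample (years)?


lambda = ln(2) / t_half = ln(2) / 432.2 = 0.001603765 /yr
t = -ln(A/A0) / lambda
t = -ln(0.136) / 0.001603765
t = 1244.0 yr

1244.0


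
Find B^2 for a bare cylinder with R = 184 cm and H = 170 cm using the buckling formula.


B^2 = (2.405/R)^2 + (pi/H)^2
B^2 = (2.405/184)^2 + (pi/170)^2
B^2 = 5.1235e-04 /cm^2

5.1235e-04


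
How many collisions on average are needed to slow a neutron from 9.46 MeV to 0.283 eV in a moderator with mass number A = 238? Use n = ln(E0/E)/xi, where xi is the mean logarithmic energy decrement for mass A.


xi = 1 + (A-1)^2/(2A)*ln((A-1)/(A+1)) = 0.008379872 (for A = 238)
n = ln(E0/E) / xi
n = ln(9.46e6 / 0.283) / 0.008379872
n = ln(3.342756e+07) / 0.008379872 = 2067.4

2067.4


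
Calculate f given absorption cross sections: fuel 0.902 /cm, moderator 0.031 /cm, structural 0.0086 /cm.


f = Sigma_a_fuel / (Sigma_a_fuel + Sigma_a_mod + Sigma_a_other)
f = 0.902 / (0.902 + 0.031 + 0.0086)
f = 0.95794

0.95794


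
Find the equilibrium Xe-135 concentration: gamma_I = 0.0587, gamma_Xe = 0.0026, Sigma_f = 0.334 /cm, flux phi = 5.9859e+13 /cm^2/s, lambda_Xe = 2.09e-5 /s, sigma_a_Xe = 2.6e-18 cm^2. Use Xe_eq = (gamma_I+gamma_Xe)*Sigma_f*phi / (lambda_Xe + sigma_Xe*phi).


Xe_eq = (gamma_I + gamma_Xe) * Sigma_f * phi / (lambda_Xe + sigma_Xe * phi)
Numerator = (0.0587 + 0.0026) * 0.334 * 5.9859e+13 = 1.225565e+12
Denominator = 2.09e-5 + 2.6e-18 * 5.9859e+13 = 1.765334e-04
Xe_eq = 1.225565e+12 / 1.765334e-04 = 6.9424e+15 /cm^3

6.9424e+15


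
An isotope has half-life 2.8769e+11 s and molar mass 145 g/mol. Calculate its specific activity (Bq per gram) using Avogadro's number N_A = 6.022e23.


lambda = ln(2) / t_half = ln(2) / 2.8769e+11 = 2.409354e-12 /s
SA = lambda * N_A / M
SA = 2.409354e-12 * 6.022e23 / 145
SA = 1.0006e+10 Bq/g

1.0006e+10


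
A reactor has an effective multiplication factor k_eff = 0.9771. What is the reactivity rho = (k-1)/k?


rho = (k_eff - 1) / k_eff
rho = (0.9771 - 1) / 0.9771
rho = -0.023437

-0.023437


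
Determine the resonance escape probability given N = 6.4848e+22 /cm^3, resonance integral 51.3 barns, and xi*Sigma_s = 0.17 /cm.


p = exp(-N * I * 1e-24 / (xi*Sigma_s))
p = exp(-6.4848e+22 * 51.3 * 1e-24 / 0.17)
p = 3.1722e-09

3.1722e-09


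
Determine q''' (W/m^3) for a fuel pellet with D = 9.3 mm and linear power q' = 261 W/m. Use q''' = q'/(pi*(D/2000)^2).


r = D / 2 / 1000 = 9.3 / 2 / 1000 = 0.00465 m
q''' = q' / (pi * r^2)
q''' = 261 / (pi * 0.00465^2)
q''' = 3.8422e+06 W/m^3

3.8422e+06


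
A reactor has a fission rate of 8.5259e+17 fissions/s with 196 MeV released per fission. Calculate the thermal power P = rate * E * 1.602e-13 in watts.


P = fission_rate * E_MeV * 1.602e-13
P = 8.5259e+17 * 196 * 1.602e-13
P = 2.6771e+07 W

2.6771e+07


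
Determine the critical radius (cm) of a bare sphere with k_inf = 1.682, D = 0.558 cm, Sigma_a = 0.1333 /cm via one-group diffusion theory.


L^2 = D / Sigma_a = 0.558 / 0.1333 = 4.186047 cm^2
B_m^2 = (k_inf - 1) / L^2 = (1.682 - 1) / 4.186047 = 0.1629222 /cm^2
For a bare sphere: B_g = pi/R, so R_c = pi / sqrt(B_m^2)
R_c = pi / sqrt(0.1629222) = 7.7832 cm

7.7832


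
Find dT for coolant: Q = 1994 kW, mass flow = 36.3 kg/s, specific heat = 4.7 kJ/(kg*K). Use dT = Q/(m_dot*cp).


dT = Q / (m_dot * cp)
dT = 1994 / (36.3 * 4.7)
dT = 11.687 C

11.687


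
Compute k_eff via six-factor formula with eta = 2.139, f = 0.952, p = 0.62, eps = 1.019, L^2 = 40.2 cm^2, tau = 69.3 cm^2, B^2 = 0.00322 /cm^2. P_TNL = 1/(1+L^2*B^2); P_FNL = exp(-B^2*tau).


k_inf = eta*f*p*eps = 2.139*0.952*0.62*1.019 = 1.286511
P_TNL = 1/(1 + L^2*B^2) = 1/(1 + 40.2*0.00322) = 0.8853914
P_FNL = exp(-B^2*tau) = exp(-0.00322*69.3) = 0.7999980
k_eff = k_inf * P_TNL * P_FNL = 1.286511 * 0.8853914 * 0.7999980
k_eff = 0.91125

0.91125


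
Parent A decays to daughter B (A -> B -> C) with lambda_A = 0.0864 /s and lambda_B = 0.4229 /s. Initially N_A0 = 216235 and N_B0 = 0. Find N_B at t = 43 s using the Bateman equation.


N_B(t) = lambda_A * N_A0 / (lambda_B - lambda_A) * [exp(-lambda_A*t) - exp(-lambda_B*t)]
exp(-0.0864*43) = 0.02435057; exp(-0.4229*43) = 1.266150e-08
N_B = 0.0864 * 216235 / (0.4229 - 0.0864) * (0.02435057 - 1.266150e-08)
N_B = 1352.0

1352.0


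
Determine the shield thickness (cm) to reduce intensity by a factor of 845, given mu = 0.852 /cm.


x = ln(factor) / mu
x = ln(845) / 0.852
x = 7.9100 cm

7.9100


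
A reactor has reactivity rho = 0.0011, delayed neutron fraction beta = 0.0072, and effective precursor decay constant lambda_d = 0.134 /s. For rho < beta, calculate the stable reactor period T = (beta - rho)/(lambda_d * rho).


T = (beta - rho) / (lambda_d * rho)
T = (0.0072 - 0.0011) / (0.134 * 0.0011)
T = 41.384 s

41.384


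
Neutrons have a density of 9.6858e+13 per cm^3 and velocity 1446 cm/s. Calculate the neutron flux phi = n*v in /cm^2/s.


phi = n * v
phi = 9.6858e+13 * 1446
phi = 1.4006e+17 /cm^2/s

1.4006e+17


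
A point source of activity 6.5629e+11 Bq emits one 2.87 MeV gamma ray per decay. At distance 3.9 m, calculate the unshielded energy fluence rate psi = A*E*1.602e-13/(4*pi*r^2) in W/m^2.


psi = A * E * 1.602e-13 / (4*pi*r^2)
psi = 6.5629e+11 * 2.87 * 1.602e-13 / (4*pi*3.9^2)
psi = 0.0015787 W/m^2

0.0015787


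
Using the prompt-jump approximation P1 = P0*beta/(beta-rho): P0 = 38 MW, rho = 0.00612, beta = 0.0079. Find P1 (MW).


P1/P0 = beta / (beta - rho)
P1/P0 = 0.0079 / (0.0079 - 0.00612) = 4.438202
P1 = 38 * 4.438202 = 168.65 MW

168.65


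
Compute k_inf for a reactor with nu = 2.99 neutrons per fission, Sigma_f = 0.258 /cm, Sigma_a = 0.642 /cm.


k_inf = nu * Sigma_f / Sigma_a
k_inf = 2.99 * 0.258 / 0.642
k_inf = 1.2016

1.2016


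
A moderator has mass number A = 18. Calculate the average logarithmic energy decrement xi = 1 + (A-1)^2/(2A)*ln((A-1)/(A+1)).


xi = 1 + (A-1)^2/(2A) * ln((A-1)/(A+1))
xi = 1 + (18-1)^2/(2*18) * ln((18-1)/(18 +1))
xi = 0.10711

0.10711


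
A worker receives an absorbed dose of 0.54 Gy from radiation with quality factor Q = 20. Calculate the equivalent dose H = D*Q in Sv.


H = D * Q
H = 0.54 * 20
H = 10.800 Sv

10.800


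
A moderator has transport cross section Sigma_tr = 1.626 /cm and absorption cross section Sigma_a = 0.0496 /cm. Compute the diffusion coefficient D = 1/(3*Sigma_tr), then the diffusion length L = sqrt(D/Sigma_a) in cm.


D = 1 / (3 * Sigma_tr) = 1 / (3 * 1.626) = 0.2050021 cm
L = sqrt(D / Sigma_a)
L = sqrt(0.2050021 / 0.0496)
L = 2.0330 cm

2.0330


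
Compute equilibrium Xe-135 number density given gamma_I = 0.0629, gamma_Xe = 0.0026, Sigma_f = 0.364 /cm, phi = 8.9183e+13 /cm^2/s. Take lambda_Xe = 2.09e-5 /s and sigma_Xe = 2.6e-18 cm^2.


Xe_eq = (gamma_I + gamma_Xe) * Sigma_f * phi / (lambda_Xe + sigma_Xe * phi)
Numerator = (0.0629 + 0.0026) * 0.364 * 8.9183e+13 = 2.126301e+12
Denominator = 2.09e-5 + 2.6e-18 * 8.9183e+13 = 2.527758e-04
Xe_eq = 2.126301e+12 / 2.527758e-04 = 8.4118e+15 /cm^3

8.4118e+15


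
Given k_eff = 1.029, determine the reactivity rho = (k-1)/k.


rho = (k_eff - 1) / k_eff
rho = (1.029 - 1) / 1.029
rho = 0.028183

0.028183


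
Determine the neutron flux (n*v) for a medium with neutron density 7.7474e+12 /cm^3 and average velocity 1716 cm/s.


phi = n * v
phi = 7.7474e+12 * 1716
phi = 1.3295e+16 /cm^2/s

1.3295e+16


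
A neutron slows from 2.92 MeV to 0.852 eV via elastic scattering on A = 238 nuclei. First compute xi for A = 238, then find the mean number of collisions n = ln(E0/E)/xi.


xi = 1 + (A-1)^2/(2A)*ln((A-1)/(A+1)) = 0.008379872 (for A = 238)
n = ln(E0/E) / xi
n = ln(2.92e6 / 0.852) / 0.008379872
n = ln(3.427230e+06) / 0.008379872 = 1795.6

1795.6


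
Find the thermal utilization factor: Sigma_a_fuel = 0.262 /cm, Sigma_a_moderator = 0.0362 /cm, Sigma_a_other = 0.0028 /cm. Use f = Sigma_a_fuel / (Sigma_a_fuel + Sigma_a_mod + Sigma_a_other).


f = Sigma_a_fuel / (Sigma_a_fuel + Sigma_a_mod + Sigma_a_other)
f = 0.262 / (0.262 + 0.0362 + 0.0028)
f = 0.87043

0.87043


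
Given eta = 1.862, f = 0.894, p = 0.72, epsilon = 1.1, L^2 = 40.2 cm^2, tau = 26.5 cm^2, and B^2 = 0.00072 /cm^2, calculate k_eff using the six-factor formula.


k_inf = eta*f*p*eps = 1.862*0.894*0.72*1.1 = 1.318385
P_TNL = 1/(1 + L^2*B^2) = 1/(1 + 40.2*0.00072) = 0.9718702
P_FNL = exp(-B^2*tau) = exp(-0.00072*26.5) = 0.9811009
k_eff = k_inf * P_TNL * P_FNL = 1.318385 * 0.9718702 * 0.9811009
k_eff = 1.2571

1.2571


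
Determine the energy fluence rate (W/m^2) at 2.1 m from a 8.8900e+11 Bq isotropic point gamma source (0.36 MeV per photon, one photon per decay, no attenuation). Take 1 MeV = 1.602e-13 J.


psi = A * E * 1.602e-13 / (4*pi*r^2)
psi = 8.8900e+11 * 0.36 * 1.602e-13 / (4*pi*2.1^2)
psi = 9.2516e-04 W/m^2

9.2516e-04


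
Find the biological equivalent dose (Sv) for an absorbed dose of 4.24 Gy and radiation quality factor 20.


H = D * Q
H = 4.24 * 20
H = 84.800 Sv

84.800


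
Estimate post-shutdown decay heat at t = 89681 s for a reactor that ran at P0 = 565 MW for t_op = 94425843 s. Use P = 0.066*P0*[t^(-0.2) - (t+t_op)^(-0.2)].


P/P0 = 0.066 * [t^(-0.2) - (t + t_op)^(-0.2)]
P/P0 = 0.066 * [89681^(-0.2) - (89681 + 94425843)^(-0.2)]
P/P0 = 0.066 * [0.1022021 - 0.02540384] = 0.005068685
P = 565 * 0.005068685 = 2.8638 MW

2.8638


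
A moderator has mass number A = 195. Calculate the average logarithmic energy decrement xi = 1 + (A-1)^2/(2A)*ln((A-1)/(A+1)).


xi = 1 + (A-1)^2/(2A) * ln((A-1)/(A+1))
xi = 1 + (195-1)^2/(2*195) * ln((195-1)/(195 +1))
xi = 0.010221

0.010221


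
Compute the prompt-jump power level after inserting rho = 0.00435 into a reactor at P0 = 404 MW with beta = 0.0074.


P1/P0 = beta / (beta - rho)
P1/P0 = 0.0074 / (0.0074 - 0.00435) = 2.426230
P1 = 404 * 2.426230 = 980.20 MW

980.20


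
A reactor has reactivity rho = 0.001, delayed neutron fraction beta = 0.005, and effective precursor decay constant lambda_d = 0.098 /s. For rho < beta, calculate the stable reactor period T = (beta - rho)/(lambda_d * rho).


T = (beta - rho) / (lambda_d * rho)
T = (0.005 - 0.001) / (0.098 * 0.001)
T = 40.816 s

40.816


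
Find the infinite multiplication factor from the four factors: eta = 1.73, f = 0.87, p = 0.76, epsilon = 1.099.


k_inf = eta * f * p * epsilon
k_inf = 1.73 * 0.87 * 0.76 * 1.099
k_inf = 1.2571

1.2571


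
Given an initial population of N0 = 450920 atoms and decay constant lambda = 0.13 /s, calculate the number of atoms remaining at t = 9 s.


N = N0 * exp(-lambda * t)
N = 450920 * exp(-0.13 * 9)
N = 139951

139951


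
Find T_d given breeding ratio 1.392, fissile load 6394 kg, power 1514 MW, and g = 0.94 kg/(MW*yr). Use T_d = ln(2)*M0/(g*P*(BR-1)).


Breeding gain G = BR - 1 = 1.392 - 1 = 0.392
Fissile production rate = g * P * G = 0.94 * 1514 * 0.392 = 557.87872 kg/yr
T_d = ln(2) * M0 / (g * P * G)
T_d = ln(2) * 6394 / 557.87872 = 7.9443 yr

7.9443


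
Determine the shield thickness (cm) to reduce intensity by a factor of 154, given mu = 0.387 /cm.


x = ln(factor) / mu
x = ln(154) / 0.387
x = 13.015 cm

13.015


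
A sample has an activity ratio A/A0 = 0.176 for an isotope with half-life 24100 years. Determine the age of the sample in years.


lambda = ln(2) / t_half = ln(2) / 24100 = 2.876129e-05 /yr
t = -ln(A/A0) / lambda
t = -ln(0.176) / 2.876129e-05
t = 60403 yr

60403


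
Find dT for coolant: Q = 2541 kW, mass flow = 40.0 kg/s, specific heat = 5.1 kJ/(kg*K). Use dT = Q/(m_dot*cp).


dT = Q / (m_dot * cp)
dT = 2541 / (40.0 * 5.1)
dT = 12.456 C

12.456


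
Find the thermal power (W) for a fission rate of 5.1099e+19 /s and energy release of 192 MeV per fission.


P = fission_rate * E_MeV * 1.602e-13
P = 5.1099e+19 * 192 * 1.602e-13
P = 1.5717e+09 W

1.5717e+09


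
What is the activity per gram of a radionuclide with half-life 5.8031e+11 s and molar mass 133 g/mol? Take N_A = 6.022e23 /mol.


lambda = ln(2) / t_half = ln(2) / 5.8031e+11 = 1.194443e-12 /s
SA = lambda * N_A / M
SA = 1.194443e-12 * 6.022e23 / 133
SA = 5.4082e+09 Bq/g

5.4082e+09


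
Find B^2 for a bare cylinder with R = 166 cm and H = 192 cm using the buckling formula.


B^2 = (2.405/R)^2 + (pi/H)^2
B^2 = (2.405/166)^2 + (pi/192)^2
B^2 = 4.7763e-04 /cm^2

4.7763e-04


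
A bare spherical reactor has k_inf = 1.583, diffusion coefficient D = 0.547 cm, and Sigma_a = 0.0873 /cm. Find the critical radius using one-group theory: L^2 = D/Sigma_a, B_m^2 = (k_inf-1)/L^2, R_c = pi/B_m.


L^2 = D / Sigma_a = 0.547 / 0.0873 = 6.265750 cm^2
B_m^2 = (k_inf - 1) / L^2 = (1.583 - 1) / 6.265750 = 0.09304553 /cm^2
For a bare sphere: B_g = pi/R, so R_c = pi / sqrt(B_m^2)
R_c = pi / sqrt(0.09304553) = 10.299 cm

10.299


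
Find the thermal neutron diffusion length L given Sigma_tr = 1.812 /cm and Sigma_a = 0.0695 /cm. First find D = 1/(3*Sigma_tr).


D = 1 / (3 * Sigma_tr) = 1 / (3 * 1.812) = 0.1839588 cm
L = sqrt(D / Sigma_a)
L = sqrt(0.1839588 / 0.0695)
L = 1.6269 cm

1.6269


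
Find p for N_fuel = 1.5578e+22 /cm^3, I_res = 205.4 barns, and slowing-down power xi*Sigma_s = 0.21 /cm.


p = exp(-N * I * 1e-24 / (xi*Sigma_s))
p = exp(-1.5578e+22 * 205.4 * 1e-24 / 0.21)
p = 2.4141e-07

2.4141e-07


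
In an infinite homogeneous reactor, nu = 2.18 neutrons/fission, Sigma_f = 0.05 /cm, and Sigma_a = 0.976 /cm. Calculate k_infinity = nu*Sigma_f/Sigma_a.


k_inf = nu * Sigma_f / Sigma_a
k_inf = 2.18 * 0.05 / 0.976
k_inf = 0.11168

0.11168


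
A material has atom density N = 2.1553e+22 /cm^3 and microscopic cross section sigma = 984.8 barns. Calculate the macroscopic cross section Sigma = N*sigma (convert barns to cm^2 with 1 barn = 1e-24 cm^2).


Sigma = N * sigma_barns * 1e-24
Sigma = 2.1553e+22 * 984.8 * 1e-24
Sigma = 21.225 /cm

21.225


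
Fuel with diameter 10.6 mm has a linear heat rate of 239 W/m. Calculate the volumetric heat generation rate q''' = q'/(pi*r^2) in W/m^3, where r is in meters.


r = D / 2 / 1000 = 10.6 / 2 / 1000 = 0.0053 m
q''' = q' / (pi * r^2)
q''' = 239 / (pi * 0.0053^2)
q''' = 2.7083e+06 W/m^3

2.7083e+06


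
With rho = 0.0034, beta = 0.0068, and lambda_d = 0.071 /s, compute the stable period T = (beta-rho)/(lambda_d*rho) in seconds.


T = (beta - rho) / (lambda_d * rho)
T = (0.0068 - 0.0034) / (0.071 * 0.0034)
T = 14.085 s

14.085
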